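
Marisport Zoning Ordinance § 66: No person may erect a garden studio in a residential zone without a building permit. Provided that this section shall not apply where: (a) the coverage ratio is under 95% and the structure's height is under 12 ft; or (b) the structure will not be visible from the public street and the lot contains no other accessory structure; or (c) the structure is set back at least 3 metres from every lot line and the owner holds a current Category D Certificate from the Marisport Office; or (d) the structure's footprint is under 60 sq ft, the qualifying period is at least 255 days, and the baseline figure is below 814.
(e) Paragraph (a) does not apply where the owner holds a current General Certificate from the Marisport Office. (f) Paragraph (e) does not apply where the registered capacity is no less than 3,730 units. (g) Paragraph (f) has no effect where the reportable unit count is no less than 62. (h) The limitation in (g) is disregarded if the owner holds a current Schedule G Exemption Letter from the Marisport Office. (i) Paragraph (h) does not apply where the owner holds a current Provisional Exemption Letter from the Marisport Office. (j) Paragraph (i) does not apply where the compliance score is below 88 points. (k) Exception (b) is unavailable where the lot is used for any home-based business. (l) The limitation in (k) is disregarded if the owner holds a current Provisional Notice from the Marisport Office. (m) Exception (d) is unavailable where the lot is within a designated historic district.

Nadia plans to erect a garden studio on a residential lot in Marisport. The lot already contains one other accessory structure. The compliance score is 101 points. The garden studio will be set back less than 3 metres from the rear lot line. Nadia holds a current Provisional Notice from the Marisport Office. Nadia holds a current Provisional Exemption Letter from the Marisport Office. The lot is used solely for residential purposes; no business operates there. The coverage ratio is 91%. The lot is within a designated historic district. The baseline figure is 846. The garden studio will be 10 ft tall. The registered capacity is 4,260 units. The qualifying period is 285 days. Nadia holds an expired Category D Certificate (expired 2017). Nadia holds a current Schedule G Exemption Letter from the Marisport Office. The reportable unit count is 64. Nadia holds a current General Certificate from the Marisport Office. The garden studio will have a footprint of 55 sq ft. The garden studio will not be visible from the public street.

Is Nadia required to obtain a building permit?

Exception (a)'s conditions are all satisfied: the coverage ratio is 91%, under the 95% limit; the structure's height is 10 ft, under the 12 ft limit. But: (e) applies — a current General Certificate is held. (f) applies (the registered capacity is 4,260 units, meeting the 3,730 units threshold), but is itself disapplied by (g): (g) operates against (f): the reportable unit count is 64, meeting the 62 threshold. (h) is engaged (a current Schedule G Exemption Letter is held), but is itself disapplied by (i): (i) operates against (h): a current Provisional Exemption Letter is held. (j) does not operate here (the compliance score is 101 points, not below 88 points), so (i) stands. So (a) is unavailable.
Exception (b) fails — the lot already has another accessory structure.
Exception (c) does not apply: the rear setback is under 3 m.
Exception (d) does not apply: the baseline figure is 846, not below 814.
Every exception is unavailable, so the rule governs.

Yes — Nadia must obtain a building permit.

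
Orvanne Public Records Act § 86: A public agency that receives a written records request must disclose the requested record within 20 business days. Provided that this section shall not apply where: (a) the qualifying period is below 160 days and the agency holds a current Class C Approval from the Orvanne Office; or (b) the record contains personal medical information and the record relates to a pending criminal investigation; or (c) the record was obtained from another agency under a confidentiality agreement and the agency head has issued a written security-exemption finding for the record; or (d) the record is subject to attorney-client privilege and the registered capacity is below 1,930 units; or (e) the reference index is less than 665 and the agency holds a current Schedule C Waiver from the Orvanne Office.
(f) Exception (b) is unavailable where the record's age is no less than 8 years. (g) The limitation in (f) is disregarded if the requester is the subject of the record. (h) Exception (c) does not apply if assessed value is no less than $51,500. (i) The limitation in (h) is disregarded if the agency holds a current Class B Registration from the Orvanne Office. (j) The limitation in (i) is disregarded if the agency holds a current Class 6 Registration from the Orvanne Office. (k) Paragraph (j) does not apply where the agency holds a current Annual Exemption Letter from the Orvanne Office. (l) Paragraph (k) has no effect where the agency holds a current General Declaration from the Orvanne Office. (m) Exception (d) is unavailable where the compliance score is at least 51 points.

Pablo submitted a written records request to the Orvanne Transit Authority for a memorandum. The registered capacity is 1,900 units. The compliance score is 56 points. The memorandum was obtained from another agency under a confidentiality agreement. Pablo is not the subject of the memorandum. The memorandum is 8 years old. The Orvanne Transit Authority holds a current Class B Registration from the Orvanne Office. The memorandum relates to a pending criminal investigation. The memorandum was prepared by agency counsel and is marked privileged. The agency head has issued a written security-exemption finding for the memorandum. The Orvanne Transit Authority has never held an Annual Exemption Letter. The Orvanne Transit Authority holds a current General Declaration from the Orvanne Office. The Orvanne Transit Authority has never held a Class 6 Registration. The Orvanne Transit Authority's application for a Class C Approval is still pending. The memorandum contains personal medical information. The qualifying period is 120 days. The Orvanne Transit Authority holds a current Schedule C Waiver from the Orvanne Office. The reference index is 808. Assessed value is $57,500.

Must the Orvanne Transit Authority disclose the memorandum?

Exception (a) requires that the agency holds a current Class C Approval from the Orvanne Office; but no current Class C Approval is held, so (a) is unavailable.
Exception (b) is satisfied on its face — the memorandum contains personal medical information; the memorandum relates to a pending investigation. However, paragraphs (f)–(g) must be considered: (f) operates — the record's age is 8 years, meeting the 8 years threshold. (g), which would lift (f), is inapplicable — Pablo is not the subject of the memorandum. Exception (b) does not apply.
Exception (c): the memorandum was obtained under a confidentiality agreement; a written security-exemption finding has been issued — every condition holds. Considering the limiting provisions: (h) operates (assessed value is $57,500, meeting the $51,500 threshold), but is overridden by (i): (i) operates against (h): a current Class B Registration is held. (j) is inapplicable (there is no Class 6 Registration in force), so (i) stands. Exception (c) stands.
Exception (d): the memorandum is privileged; the registered capacity is 1,900 units, below the 1,930 units limit — every condition holds. But applying paragraph (m): (m) operates — the compliance score is 56 points, meeting the 51 points threshold. (d) is therefore removed.
Exception (e) fails — the reference index is 808, not less than 665.

No — exception (c) applies; the Orvanne Transit Authority is not required to disclose the memorandum.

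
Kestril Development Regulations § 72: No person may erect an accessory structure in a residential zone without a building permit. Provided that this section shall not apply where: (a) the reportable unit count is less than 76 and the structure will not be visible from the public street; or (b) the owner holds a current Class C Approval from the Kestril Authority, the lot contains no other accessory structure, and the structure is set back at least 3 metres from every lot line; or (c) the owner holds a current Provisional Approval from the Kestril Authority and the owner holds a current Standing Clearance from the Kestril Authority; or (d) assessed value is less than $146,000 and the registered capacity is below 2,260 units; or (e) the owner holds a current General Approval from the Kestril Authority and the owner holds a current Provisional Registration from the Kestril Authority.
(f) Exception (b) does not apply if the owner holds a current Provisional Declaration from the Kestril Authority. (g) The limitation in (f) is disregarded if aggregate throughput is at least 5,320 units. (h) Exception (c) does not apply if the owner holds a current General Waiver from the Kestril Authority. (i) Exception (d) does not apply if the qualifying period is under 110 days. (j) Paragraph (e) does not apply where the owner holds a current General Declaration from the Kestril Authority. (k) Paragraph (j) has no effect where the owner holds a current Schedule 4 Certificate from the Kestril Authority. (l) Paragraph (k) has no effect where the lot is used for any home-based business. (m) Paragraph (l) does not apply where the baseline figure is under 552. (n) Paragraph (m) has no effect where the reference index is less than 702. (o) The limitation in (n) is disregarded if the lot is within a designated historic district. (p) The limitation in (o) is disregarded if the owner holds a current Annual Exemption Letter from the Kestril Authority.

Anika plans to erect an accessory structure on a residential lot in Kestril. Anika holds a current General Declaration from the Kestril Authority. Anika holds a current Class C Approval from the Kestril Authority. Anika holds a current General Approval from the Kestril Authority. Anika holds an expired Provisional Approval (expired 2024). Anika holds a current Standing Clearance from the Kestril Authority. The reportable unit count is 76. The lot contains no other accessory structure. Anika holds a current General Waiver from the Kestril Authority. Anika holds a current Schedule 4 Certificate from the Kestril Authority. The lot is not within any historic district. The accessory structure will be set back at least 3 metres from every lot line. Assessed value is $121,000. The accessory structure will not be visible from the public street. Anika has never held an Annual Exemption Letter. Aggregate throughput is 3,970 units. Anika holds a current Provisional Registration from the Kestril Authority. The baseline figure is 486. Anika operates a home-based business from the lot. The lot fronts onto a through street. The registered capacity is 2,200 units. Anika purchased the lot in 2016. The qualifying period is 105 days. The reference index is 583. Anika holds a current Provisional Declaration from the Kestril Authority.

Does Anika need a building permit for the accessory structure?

Yes — Anika must obtain a building permit.

Exception (a) does not apply: the reportable unit count is 76, not less than 76.
Exception (b)'s conditions are all satisfied: a current Class C Approval is held; the lot has no other accessory structure; the setback is at least 3 m on every side. Turning to paragraphs (f)–(g): (f) applies — a current Provisional Declaration is held. (g) is not engaged (aggregate throughput is 3,970 units, short of 5,320 units), so (f) stands. Exception (b) does not apply.
Exception (c) fails — there is no Provisional Approval in force.
Exception (d) is satisfied on its face — assessed value is $121,000, less than the $146,000 limit; the registered capacity is 2,200 units, below the 2,260 units limit. However, paragraph (i) must be considered: (i) operates against (d): the qualifying period is 105 days, under the 110 days limit. So (d) is unavailable.
Exception (e)'s conditions are all satisfied: a current General Approval is held; a current Provisional Registration is held. But: (j) operates against (e): a current General Declaration is held. (k) would limit (j) — a current Schedule 4 Certificate is held — but (l) sets (k) aside: (l) operates against (k): a home-based business operates on the lot. (m) would limit (l) — the baseline figure is 486, under the 552 limit — but (n) sets (m) aside: (n) is triggered — the reference index is 583, less than the 702 limit. (o), which would lift (n), is not engaged — the lot is not in a historic district. Exception (e) does not apply.
No exception displaces § 72.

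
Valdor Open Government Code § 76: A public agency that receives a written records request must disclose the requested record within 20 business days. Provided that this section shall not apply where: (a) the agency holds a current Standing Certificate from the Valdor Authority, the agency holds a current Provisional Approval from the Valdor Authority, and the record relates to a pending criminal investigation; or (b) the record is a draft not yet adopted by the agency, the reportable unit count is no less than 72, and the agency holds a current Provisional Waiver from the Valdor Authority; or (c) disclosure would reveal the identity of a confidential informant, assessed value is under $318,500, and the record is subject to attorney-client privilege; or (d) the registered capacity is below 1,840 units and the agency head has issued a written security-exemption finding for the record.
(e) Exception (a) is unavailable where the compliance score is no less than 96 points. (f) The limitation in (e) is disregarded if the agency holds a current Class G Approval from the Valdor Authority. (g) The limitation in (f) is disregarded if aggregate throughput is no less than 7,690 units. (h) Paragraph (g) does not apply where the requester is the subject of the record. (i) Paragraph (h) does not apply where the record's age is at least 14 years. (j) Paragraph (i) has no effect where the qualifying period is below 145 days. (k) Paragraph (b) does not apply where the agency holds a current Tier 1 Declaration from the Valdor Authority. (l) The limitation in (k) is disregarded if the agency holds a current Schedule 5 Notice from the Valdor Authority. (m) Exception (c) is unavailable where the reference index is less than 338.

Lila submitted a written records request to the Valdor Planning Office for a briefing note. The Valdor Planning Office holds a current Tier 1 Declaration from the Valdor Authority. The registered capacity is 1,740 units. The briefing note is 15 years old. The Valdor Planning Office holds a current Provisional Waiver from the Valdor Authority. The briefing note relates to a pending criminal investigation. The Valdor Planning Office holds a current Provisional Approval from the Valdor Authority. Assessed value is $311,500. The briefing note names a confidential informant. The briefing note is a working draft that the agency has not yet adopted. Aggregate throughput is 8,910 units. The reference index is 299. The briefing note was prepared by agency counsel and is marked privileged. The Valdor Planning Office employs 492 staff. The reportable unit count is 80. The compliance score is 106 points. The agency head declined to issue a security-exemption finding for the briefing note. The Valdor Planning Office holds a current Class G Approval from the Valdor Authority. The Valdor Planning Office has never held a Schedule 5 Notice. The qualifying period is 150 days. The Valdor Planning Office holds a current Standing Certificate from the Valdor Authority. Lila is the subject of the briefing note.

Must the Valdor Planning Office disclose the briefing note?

Exception (a): a current Standing Certificate is held; a current Provisional Approval is held; the briefing note relates to a pending investigation — every condition holds. But applying paragraphs (e)–(j): (e) operates — the compliance score is 106 points, meeting the 96 points threshold. (f) would limit (e) — a current Class G Approval is held — but (g) sets (f) aside: (g) operates against (f): aggregate throughput is 8,910 units, meeting the 7,690 units threshold. (h) is engaged (Lila is the subject of the briefing note), but is overridden by (i): (i) operates against (h): the record's age is 15 years, meeting the 14 years threshold. (j) does not operate here (the qualifying period is 150 days, not below 145 days), so (i) stands. (a) is therefore removed.
Exception (b): the briefing note is an unadopted draft; the reportable unit count is 80, meeting the 72 threshold; a current Provisional Waiver is held — every condition holds. Turning to paragraphs (k)–(l): (k) operates — a current Tier 1 Declaration is held. (l) does not operate here (no current Schedule 5 Notice is held), so (k) stands. So (b) is unavailable.
Exception (c) is satisfied on its face — the briefing note names a confidential informant; assessed value is $311,500, under the $318,500 limit; the briefing note is privileged. Turning to paragraph (m): (m) operates — the reference index is 299, less than the 338 limit. Exception (c) does not apply.
Exception (d) fails — the agency head declined to issue a security-exemption finding.
No exception is made out. the Valdor Planning Office falls within the general rule.

Yes — the Valdor Planning Office must disclose the briefing note.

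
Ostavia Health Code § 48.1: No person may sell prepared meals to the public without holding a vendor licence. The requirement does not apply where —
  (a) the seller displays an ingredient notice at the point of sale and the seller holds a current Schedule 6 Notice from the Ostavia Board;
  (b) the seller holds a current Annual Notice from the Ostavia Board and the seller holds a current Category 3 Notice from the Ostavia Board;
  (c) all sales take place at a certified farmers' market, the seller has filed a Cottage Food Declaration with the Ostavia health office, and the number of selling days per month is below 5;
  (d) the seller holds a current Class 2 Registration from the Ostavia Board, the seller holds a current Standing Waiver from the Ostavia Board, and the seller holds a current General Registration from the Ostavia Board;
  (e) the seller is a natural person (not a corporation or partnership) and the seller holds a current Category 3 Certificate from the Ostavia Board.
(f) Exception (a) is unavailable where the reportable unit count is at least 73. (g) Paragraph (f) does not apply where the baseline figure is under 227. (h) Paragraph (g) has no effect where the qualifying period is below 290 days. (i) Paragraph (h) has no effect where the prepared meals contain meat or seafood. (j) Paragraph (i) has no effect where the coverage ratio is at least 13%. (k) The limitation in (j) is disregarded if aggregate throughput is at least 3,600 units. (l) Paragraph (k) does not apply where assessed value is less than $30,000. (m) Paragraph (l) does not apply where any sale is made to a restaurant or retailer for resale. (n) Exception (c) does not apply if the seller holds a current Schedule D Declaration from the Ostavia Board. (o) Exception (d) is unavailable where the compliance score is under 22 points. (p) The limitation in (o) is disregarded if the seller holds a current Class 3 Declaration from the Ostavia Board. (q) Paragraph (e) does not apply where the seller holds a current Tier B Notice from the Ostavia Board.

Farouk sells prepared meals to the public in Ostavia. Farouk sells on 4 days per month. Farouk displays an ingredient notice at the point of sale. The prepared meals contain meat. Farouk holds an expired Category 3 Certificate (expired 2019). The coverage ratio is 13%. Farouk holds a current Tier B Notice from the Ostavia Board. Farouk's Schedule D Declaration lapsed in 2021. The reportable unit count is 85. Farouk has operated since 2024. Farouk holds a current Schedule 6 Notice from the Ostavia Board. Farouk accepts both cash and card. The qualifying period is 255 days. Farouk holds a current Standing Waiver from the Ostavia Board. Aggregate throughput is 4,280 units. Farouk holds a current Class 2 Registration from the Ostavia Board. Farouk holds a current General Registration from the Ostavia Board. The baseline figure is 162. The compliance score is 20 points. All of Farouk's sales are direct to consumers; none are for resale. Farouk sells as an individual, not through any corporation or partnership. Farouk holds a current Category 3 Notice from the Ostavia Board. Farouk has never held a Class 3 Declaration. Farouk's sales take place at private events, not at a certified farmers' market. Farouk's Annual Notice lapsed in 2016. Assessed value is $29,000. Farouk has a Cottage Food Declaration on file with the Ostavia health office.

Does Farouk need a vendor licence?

Exception (a): an ingredient notice is displayed; a current Schedule 6 Notice is held — every condition holds. But applying paragraphs (f)–(m): (f) operates against (a): the reportable unit count is 85, meeting the 73 threshold. (g) would limit (f) — the baseline figure is 162, under the 227 limit — but (h) sets (g) aside: (h) applies — the qualifying period is 255 days, below the 290 days limit. (i) is triggered (the prepared meals contain meat), but yields to (j): (j) operates against (i): the coverage ratio is 13%, meeting the 13% threshold. (k) applies (aggregate throughput is 4,280 units, meeting the 3,600 units threshold), but is displaced by (l): (l) is engaged — assessed value is $29,000, less than the $30,000 limit. (m), which would lift (l), does not operate here — no sales are for resale. (a) is therefore removed.
Exception (b) requires that the seller holds a current Annual Notice from the Ostavia Board; but the Annual Notice is not current, so (b) is unavailable.
Exception (c) fails — sales are at private events, not a certified farmers' market.
Exception (d) is satisfied on its face — a current Class 2 Registration is held; a current Standing Waiver is held; a current General Registration is held. But applying paragraphs (o)–(p): (o) operates against (d): the compliance score is 20 points, under the 22 points limit. (p), which would lift (o), is inapplicable — the Class 3 Declaration is not current. (d) is therefore removed.
Exception (e) requires that the seller holds a current Category 3 Certificate from the Ostavia Board; but no current Category 3 Certificate is held, so (e) is unavailable.
None of the exceptions is available; § 48.1 applies in full.

Yes — Farouk must hold a vendor licence.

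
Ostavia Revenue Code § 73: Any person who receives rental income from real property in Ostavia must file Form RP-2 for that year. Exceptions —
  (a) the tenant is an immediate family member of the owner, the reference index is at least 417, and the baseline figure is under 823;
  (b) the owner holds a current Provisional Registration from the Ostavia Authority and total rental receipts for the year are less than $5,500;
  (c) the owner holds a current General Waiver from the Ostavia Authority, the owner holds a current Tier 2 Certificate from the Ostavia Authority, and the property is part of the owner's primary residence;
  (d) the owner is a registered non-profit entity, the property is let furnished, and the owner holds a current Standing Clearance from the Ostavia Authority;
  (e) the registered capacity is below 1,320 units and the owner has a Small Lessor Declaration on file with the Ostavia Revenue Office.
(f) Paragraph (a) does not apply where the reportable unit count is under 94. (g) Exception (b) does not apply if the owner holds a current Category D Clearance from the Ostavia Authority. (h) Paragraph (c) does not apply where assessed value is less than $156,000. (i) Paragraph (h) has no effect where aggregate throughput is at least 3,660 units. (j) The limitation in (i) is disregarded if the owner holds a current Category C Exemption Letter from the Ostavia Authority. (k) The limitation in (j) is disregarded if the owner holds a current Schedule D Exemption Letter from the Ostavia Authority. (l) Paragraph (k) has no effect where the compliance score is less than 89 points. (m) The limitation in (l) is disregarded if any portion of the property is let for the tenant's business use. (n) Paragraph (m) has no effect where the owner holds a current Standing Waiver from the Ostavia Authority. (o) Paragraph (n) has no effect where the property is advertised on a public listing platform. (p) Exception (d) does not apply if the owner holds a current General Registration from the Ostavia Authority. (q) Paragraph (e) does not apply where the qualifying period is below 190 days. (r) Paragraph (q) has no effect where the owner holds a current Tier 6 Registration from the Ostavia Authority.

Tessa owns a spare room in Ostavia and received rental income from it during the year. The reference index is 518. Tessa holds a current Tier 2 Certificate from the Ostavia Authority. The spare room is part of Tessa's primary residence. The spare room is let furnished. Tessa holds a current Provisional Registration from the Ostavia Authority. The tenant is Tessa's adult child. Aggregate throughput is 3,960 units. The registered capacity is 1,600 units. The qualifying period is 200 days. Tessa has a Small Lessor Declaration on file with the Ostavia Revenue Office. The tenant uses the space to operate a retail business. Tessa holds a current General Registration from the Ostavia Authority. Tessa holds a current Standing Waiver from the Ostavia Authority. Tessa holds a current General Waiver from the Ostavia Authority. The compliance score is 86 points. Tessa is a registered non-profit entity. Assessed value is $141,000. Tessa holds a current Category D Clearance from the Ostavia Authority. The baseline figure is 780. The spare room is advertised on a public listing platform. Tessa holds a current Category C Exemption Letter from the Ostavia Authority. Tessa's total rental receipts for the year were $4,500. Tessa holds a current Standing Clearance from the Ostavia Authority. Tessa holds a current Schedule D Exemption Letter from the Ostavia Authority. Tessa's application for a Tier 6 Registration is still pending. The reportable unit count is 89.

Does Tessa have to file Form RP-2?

No — exception (c) applies; Tessa is not required to file Form RP-2.

Exception (a): the tenant is an immediate family member; the reference index is 518, meeting the 417 threshold; the baseline figure is 780, under the 823 limit — every condition holds. But applying paragraph (f): (f) is engaged — the reportable unit count is 89, under the 94 limit. So (a) is unavailable.
Exception (b): a current Provisional Registration is held; total rental receipts for the year are $4,500, less than the $5,500 limit — every condition holds. Turning to paragraph (g): (g) operates — a current Category D Clearance is held. So (b) is unavailable.
Exception (c): a current General Waiver is held; a current Tier 2 Certificate is held; the spare room is part of the primary residence — every condition holds. Considering the limiting provisions: (h) operates (assessed value is $141,000, less than the $156,000 limit), but is displaced by (i): (i) applies — aggregate throughput is 3,960 units, meeting the 3,660 units threshold. (j) would limit (i) — a current Category C Exemption Letter is held — but (k) sets (j) aside: (k) is engaged — a current Schedule D Exemption Letter is held. (l) would limit (k) — the compliance score is 86 points, less than the 89 points limit — but (m) sets (l) aside: (m) is engaged — the space is let for business use. (n) is engaged (a current Standing Waiver is held), but is displaced by (o): (o) operates against (n): the property is publicly advertised. So (c) applies.
Exception (d): Tessa is a registered non-profit; the property is let furnished; a current Standing Clearance is held — every condition holds. Turning to paragraph (p): (p) applies — a current General Registration is held. Exception (d) does not apply.
Exception (e) requires that the registered capacity is below 1,320 units; but the registered capacity is 1,600 units, not below 1,320 units, so (e) is unavailable.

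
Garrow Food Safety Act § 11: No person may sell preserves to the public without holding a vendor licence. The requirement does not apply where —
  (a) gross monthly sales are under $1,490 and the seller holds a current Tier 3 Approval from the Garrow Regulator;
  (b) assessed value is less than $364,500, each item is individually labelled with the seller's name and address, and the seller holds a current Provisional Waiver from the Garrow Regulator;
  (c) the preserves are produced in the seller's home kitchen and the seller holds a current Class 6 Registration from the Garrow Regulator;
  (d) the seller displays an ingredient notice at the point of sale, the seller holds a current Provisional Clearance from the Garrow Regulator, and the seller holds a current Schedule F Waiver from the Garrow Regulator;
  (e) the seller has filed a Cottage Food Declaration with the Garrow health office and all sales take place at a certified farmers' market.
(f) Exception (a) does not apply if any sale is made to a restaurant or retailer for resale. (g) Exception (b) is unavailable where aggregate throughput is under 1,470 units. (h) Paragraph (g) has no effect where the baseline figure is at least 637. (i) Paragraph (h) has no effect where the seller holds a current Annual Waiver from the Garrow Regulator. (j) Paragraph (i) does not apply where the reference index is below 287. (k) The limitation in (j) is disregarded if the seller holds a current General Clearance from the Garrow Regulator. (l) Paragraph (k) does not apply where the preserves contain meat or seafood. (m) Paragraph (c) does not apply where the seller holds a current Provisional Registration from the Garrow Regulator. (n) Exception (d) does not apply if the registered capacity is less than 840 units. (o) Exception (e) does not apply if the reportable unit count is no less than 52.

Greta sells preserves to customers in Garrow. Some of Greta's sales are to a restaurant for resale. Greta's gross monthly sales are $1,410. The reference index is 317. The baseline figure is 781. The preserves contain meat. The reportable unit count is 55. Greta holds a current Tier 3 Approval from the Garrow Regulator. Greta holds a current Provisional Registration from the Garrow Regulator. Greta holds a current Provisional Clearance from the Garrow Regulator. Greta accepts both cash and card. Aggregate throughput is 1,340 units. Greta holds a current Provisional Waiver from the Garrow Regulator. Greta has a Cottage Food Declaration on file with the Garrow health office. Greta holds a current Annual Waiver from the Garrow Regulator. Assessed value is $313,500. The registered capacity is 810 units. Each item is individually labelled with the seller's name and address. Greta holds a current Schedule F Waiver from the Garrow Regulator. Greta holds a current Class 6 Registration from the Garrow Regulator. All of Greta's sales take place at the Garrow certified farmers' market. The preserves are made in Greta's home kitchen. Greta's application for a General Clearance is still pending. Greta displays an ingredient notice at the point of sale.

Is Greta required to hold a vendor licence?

Yes — Greta must hold a vendor licence.

Exception (a)'s conditions are all satisfied: gross monthly sales are $1,410, under the $1,490 limit; a current Tier 3 Approval is held. But applying paragraph (f): (f) operates against (a): some sales are to a restaurant for resale. So (a) is unavailable.
All of (b)'s requirements are met (assessed value is $313,500, less than the $364,500 limit; items are individually labelled; a current Provisional Waiver is held). However, paragraphs (g)–(l) must be considered: (g) applies — aggregate throughput is 1,340 units, under the 1,470 units limit. (h) applies (the baseline figure is 781, meeting the 637 threshold), but is set aside by (i): (i) applies — a current Annual Waiver is held. (j), which would lift (i), does not operate here — the reference index is 317, not below 287. So (b) is unavailable.
Exception (c)'s conditions are all satisfied: the preserves are home-kitchen produced; a current Class 6 Registration is held. However, paragraph (m) must be considered: (m) applies — a current Provisional Registration is held. Exception (c) does not apply.
Exception (d)'s conditions are all satisfied: an ingredient notice is displayed; a current Provisional Clearance is held; a current Schedule F Waiver is held. But applying paragraph (n): (n) operates against (d): the registered capacity is 810 units, less than the 840 units limit. (d) is therefore removed.
Exception (e): a Cottage Food Declaration is on file; all sales are at a certified farmers' market — every condition holds. But: (o) operates against (e): the reportable unit count is 55, meeting the 52 threshold. So (e) is unavailable.
None of the exceptions is available; § 11 applies in full.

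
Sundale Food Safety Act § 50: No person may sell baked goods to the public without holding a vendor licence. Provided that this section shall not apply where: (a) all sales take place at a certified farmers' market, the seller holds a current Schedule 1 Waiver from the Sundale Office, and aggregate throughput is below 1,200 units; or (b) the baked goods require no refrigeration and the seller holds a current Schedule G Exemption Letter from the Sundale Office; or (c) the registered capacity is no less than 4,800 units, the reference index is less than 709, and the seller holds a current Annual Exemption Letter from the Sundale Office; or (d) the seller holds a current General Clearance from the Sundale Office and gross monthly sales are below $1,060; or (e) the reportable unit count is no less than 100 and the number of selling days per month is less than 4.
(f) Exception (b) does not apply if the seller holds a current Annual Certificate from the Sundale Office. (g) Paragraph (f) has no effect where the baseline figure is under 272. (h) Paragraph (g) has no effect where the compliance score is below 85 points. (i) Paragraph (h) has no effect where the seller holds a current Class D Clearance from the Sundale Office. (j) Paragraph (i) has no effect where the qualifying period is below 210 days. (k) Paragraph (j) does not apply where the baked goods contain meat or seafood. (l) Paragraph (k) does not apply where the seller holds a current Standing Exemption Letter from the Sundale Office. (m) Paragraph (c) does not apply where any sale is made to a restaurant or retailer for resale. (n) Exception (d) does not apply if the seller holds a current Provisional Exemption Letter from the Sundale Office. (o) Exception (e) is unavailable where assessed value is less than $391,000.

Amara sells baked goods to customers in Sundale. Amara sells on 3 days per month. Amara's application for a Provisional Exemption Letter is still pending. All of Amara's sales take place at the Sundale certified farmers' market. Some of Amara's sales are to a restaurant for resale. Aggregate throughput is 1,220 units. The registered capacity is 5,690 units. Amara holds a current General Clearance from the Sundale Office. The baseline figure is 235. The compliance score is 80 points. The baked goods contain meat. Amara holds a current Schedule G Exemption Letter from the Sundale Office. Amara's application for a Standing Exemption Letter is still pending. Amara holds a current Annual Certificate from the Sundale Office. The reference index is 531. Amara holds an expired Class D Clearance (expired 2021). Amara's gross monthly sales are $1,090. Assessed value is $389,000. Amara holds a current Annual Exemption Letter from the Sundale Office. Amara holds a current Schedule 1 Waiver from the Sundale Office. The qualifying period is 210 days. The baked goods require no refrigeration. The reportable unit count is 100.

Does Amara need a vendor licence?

Exception (a) fails — aggregate throughput is 1,220 units, not below 1,200 units.
Exception (b)'s conditions are all satisfied: the baked goods are shelf-stable; a current Schedule G Exemption Letter is held. But applying paragraphs (f)–(l): (f) is engaged — a current Annual Certificate is held. (g) would limit (f) — the baseline figure is 235, under the 272 limit — but (h) sets (g) aside: (h) operates against (g): the compliance score is 80 points, below the 85 points limit. (i) does not operate here (the Class D Clearance is not current), so (h) stands. So (b) is unavailable.
Exception (c) is satisfied on its face — the registered capacity is 5,690 units, meeting the 4,800 units threshold; the reference index is 531, less than the 709 limit; a current Annual Exemption Letter is held. But: (m) operates against (c): some sales are to a restaurant for resale. So (c) is unavailable.
Exception (d) fails — gross monthly sales are $1,090, not below $1,060.
All of (e)'s requirements are met (the reportable unit count is 100, meeting the 100 threshold; the number of selling days per month is 3, less than the 4 limit). However, paragraph (o) must be considered: (o) operates against (e): assessed value is $389,000, less than the $391,000 limit. (e) is therefore removed.
No exception is made out. Amara falls within the general rule.

Yes — Amara must hold a vendor licence.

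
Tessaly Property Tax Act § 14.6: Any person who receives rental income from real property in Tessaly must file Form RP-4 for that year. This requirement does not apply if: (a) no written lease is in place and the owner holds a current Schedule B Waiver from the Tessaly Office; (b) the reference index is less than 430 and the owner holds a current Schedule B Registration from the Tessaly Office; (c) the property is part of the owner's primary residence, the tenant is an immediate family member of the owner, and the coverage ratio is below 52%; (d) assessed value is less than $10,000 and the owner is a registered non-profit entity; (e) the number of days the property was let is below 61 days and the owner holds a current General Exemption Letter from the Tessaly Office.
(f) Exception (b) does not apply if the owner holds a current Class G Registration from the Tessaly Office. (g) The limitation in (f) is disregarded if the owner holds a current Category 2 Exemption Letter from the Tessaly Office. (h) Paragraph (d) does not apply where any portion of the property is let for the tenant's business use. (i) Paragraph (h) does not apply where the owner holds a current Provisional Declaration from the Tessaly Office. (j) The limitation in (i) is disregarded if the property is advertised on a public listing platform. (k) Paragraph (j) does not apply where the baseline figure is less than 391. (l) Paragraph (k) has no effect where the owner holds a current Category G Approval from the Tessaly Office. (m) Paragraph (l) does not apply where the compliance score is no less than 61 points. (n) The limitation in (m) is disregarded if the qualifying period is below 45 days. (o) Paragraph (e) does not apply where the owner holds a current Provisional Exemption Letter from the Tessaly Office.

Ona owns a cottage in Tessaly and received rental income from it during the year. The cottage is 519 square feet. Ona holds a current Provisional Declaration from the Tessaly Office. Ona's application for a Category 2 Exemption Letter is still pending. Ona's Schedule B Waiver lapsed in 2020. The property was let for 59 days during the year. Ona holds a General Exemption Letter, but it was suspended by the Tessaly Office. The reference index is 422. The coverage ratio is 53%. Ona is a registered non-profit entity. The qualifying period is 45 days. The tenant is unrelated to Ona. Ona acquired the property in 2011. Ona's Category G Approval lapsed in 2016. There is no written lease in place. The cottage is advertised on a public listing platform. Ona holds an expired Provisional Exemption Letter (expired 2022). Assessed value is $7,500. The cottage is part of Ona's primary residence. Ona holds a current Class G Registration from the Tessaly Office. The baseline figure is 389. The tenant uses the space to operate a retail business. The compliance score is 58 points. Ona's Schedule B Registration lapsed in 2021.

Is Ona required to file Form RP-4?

No — exception (d) applies; Ona is not required to file Form RP-4.

Exception (a) requires that the owner holds a current Schedule B Waiver from the Tessaly Office; but no current Schedule B Waiver is held, so (a) is unavailable.
Exception (b) does not apply: the Schedule B Registration is not current.
Exception (c) fails — the tenant is unrelated to the owner.
Exception (d)'s conditions are all satisfied: assessed value is $7,500, less than the $10,000 limit; Ona is a registered non-profit. Considering the limiting provisions: (h) operates (the space is let for business use), but yields to (i): (i) operates against (h): a current Provisional Declaration is held. (j) applies (the property is publicly advertised), but is set aside by (k): (k) operates against (j): the baseline figure is 389, less than the 391 limit. (l), which would lift (k), is not triggered — the Category G Approval is not current. So (d) applies.
Exception (e) fails — the General Exemption Letter is not current.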